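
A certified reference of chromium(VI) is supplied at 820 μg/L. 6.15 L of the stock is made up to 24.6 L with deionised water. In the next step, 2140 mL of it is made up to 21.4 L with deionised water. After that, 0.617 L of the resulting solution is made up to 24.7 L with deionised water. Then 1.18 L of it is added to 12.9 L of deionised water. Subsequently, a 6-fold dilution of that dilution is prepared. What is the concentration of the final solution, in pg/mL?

Overall dilution factor = 4 × 10 × 40.03 × 11.93 × 6 = 1.15 × 10⁵.
820 μg/L / 1.15 × 10⁵ = 7.15 × 10⁻³ μg/L = 7.15 pg/mL.

7.15 pg/mL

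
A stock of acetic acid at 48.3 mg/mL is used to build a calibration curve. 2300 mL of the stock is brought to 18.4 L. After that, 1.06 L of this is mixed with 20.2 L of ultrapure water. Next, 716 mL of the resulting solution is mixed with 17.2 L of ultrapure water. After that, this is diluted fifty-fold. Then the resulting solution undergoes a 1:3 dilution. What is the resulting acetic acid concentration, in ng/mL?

80.2 ng/mL

Overall dilution factor = 8 × 20.06 × 25.02 × 50 × 3 = 6.02 × 10⁵.
48.3 mg/mL / 6.02 × 10⁵ = 8.02 × 10⁻⁵ mg/mL = 80.2 ng/mL.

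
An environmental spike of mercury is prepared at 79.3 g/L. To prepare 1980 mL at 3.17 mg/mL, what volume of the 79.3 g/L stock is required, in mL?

79.2 mL

3.17 mg/mL = 3.17 g/L.
V₁ = C₂V₂/C₁ = 3.17 × 1980 / 79.3 = 79.2 mL.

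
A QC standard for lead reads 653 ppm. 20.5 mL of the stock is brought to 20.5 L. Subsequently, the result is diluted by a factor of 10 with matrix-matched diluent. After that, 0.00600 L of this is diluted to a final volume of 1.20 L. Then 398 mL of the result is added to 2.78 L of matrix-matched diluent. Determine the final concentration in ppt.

Overall dilution factor = 1000 × 10 × 200 × 7.985 = 1.60 × 10⁷.
653 ppm / 1.60 × 10⁷ = 4.09 × 10⁻⁵ ppm = 40.9 ppt.

40.9 ppt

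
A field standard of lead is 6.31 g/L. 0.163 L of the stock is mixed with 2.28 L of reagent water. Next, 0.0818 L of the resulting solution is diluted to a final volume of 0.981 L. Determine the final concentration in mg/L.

35.1 mg/L

Overall dilution factor = 14.99 × 11.99 = 180.
6.31 g/L / 180 = 0.0351 g/L = 35.1 mg/L.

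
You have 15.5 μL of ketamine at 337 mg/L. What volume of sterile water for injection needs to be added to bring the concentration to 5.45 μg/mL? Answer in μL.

5.45 μg/mL = 5.45 mg/L.
V₂ = C₁V₁/C₂ = 337 × 15.5 / 5.45 = 958 μL.
Diluent to add = V₂ − V₁ = 958 − 15.5 = 943 μL.

943 μL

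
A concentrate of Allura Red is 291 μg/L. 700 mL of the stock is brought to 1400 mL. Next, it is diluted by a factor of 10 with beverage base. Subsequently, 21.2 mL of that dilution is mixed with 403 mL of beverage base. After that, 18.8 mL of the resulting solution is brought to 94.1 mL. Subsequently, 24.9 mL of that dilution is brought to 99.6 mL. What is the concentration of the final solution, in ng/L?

36.3 ng/L

Overall dilution factor = 2 × 10 × 20.01 × 5.005 × 4 = 8012.
291 μg/L / 8012 = 0.0363 μg/L = 36.3 ng/L.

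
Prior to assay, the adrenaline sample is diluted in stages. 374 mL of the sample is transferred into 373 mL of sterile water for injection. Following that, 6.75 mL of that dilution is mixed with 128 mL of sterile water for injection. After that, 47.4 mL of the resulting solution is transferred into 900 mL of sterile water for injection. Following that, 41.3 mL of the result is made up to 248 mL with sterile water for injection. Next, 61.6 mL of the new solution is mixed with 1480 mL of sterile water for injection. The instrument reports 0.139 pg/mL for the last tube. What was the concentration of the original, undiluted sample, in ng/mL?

Overall dilution factor = 1.997 × 19.96 × 19.99 × 6.005 × 25.03 = 1.20 × 10⁵.
Original = 0.139 pg/mL × 1.20 × 10⁵ = 1.66 × 10⁴ pg/mL = 16.6 ng/mL.

16.6 ng/mL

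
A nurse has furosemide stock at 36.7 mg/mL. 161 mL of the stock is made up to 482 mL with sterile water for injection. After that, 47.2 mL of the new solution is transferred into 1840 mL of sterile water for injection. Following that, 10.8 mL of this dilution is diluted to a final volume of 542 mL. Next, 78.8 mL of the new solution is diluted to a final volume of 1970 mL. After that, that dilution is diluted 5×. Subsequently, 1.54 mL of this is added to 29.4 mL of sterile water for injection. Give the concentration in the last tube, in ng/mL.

2.43 ng/mL

Overall dilution factor = 2.994 × 39.98 × 50.19 × 25 × 5 × 20.09 = 1.51 × 10⁷.
36.7 mg/mL / 1.51 × 10⁷ = 2.43 × 10⁻⁶ mg/mL = 2.43 ng/mL.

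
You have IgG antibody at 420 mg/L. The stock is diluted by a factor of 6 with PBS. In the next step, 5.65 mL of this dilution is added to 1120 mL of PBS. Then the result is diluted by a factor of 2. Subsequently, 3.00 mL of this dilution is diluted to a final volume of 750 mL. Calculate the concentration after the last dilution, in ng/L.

Overall dilution factor = 6 × 199.2 × 2 × 250 = 5.98 × 10⁵.
420 mg/L / 5.98 × 10⁵ = 7.03 × 10⁻⁴ mg/L = 703 ng/L.

703 ng/L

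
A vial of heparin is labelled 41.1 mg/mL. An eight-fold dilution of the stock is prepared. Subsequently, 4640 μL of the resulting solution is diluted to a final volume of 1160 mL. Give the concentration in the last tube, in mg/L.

Overall dilution factor = 8 × 250 = 2000.
41.1 mg/mL / 2000 = 0.0205 mg/mL = 20.5 mg/L.

20.5 mg/L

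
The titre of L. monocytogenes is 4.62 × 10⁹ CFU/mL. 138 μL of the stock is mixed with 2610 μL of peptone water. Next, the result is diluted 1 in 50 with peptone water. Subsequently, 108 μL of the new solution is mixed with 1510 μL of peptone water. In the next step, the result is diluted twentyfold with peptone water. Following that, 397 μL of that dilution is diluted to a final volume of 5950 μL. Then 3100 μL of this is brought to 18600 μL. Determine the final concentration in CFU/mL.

172 CFU/mL

Overall dilution factor = 19.91 × 50 × 14.98 × 20 × 14.99 × 6 = 2.68 × 10⁷.
4.62 × 10⁹ CFU/mL / 2.68 × 10⁷ = 172 CFU/mL.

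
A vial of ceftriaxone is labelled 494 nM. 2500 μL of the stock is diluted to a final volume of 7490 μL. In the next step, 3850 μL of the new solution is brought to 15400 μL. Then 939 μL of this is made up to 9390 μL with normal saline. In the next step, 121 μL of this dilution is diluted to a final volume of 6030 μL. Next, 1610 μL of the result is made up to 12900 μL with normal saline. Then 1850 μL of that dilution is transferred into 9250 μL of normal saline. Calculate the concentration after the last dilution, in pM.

Overall dilution factor = 2.996 × 4 × 10 × 49.83 × 8.012 × 6 = 2.87 × 10⁵.
494 nM / 2.87 × 10⁵ = 1.72 × 10⁻³ nM = 1.72 pM.

1.72 pM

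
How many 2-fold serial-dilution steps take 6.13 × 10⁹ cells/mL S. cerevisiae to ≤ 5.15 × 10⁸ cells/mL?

4

Need 2ⁿ ≥ 11.9, so n ≥ log(11.9)/log(2) = 3.57.
Minimum whole steps: n = 4.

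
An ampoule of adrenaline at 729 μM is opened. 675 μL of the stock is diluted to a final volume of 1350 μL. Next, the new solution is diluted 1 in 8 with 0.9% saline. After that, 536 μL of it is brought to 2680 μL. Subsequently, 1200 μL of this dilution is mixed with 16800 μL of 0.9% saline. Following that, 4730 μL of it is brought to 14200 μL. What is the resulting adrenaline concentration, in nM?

Overall dilution factor = 2 × 8 × 5 × 15 × 3.002 = 3603.
729 μM / 3603 = 0.202 μM = 202 nM.

202 nM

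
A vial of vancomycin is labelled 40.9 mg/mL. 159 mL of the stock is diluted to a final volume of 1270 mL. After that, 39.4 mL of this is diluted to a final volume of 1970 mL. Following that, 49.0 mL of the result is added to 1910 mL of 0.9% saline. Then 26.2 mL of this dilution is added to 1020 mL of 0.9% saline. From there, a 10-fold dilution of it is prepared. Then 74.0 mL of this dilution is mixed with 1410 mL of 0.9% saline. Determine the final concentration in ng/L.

Overall dilution factor = 7.987 × 50 × 39.98 × 39.93 × 10 × 20.05 = 1.28 × 10⁸.
40.9 mg/mL / 1.28 × 10⁸ = 3.20 × 10⁻⁷ mg/mL = 320 ng/L.

320 ng/L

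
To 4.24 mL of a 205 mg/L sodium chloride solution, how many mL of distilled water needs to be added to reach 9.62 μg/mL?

9.62 μg/mL = 9.62 mg/L.
V₂ = C₁V₁/C₂ = 205 × 4.24 / 9.62 = 90.4 mL.
Diluent to add = V₂ − V₁ = 90.4 − 4.24 = 86.1 mL.

86.1 mL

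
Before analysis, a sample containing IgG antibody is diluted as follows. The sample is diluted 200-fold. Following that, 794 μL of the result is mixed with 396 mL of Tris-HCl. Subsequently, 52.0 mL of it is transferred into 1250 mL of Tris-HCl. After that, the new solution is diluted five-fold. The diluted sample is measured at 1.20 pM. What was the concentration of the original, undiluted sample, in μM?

15.0 μM

Overall dilution factor = 200 × 499.7 × 25.04 × 5 = 1.25 × 10⁷.
Original = 1.20 pM × 1.25 × 10⁷ = 1.50 × 10⁷ pM = 15.0 μM.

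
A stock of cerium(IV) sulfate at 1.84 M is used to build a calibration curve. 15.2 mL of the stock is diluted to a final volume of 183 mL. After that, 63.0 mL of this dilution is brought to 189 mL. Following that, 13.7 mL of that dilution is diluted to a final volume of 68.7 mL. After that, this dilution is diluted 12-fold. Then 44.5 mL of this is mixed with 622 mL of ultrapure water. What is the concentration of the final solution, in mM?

Overall dilution factor = 12.04 × 3 × 5.015 × 12 × 14.98 = 3.26 × 10⁴.
1.84 M / 3.26 × 10⁴ = 5.65 × 10⁻⁵ M = 0.0565 mM.

0.0565 mM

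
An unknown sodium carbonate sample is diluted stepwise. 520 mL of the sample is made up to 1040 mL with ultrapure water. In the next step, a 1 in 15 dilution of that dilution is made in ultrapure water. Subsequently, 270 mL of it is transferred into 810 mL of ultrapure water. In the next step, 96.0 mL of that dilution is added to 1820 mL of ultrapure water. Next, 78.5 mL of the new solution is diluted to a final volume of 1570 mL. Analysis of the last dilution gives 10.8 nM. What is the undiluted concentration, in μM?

517 μM

Overall dilution factor = 2 × 15 × 4 × 19.96 × 20 = 4.79 × 10⁴.
Original = 10.8 nM × 4.79 × 10⁴ = 5.17 × 10⁵ nM = 517 μM.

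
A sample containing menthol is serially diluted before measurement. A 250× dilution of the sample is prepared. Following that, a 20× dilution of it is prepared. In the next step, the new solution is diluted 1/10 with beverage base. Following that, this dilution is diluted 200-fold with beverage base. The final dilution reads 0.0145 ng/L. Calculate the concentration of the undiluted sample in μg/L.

145 μg/L

Overall dilution factor = 250 × 20 × 10 × 200 = 1.00 × 10⁷.
Original = 0.0145 ng/L × 1.00 × 10⁷ = 1.45 × 10⁵ ng/L = 145 μg/L.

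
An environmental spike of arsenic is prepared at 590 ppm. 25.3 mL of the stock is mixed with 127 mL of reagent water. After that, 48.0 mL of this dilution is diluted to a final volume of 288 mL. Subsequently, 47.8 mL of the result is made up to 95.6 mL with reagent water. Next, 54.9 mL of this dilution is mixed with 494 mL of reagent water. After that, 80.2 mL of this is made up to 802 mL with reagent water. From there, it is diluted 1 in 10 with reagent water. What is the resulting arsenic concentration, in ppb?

8.17 ppb

Overall dilution factor = 6.020 × 6 × 2 × 9.998 × 10 × 10 = 7.22 × 10⁴.
590 ppm / 7.22 × 10⁴ = 8.17 × 10⁻³ ppm = 8.17 ppb.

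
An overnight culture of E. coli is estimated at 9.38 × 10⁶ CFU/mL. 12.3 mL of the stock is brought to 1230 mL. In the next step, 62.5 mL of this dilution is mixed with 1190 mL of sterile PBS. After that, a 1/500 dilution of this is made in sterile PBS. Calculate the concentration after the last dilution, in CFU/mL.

Overall dilution factor = 100 × 20.04 × 500 = 1.00 × 10⁶.
9.38 × 10⁶ CFU/mL / 1.00 × 10⁶ = 9.36 CFU/mL.

9.36 CFU/mL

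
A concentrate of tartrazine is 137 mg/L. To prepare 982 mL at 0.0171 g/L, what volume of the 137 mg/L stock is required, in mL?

123 mL

0.0171 g/L = 17.1 mg/L.
V₁ = C₂V₂/C₁ = 17.1 × 982 / 137 = 123 mL.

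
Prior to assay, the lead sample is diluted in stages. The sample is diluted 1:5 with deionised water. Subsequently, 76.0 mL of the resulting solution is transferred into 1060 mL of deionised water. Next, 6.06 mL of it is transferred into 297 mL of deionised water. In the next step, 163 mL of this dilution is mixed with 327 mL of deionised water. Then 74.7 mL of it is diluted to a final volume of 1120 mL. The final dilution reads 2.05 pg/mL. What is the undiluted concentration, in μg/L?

345 μg/L

Overall dilution factor = 5 × 14.95 × 50.01 × 3.006 × 14.99 = 1.68 × 10⁵.
Original = 2.05 pg/mL × 1.68 × 10⁵ = 3.45 × 10⁵ pg/mL = 345 μg/L.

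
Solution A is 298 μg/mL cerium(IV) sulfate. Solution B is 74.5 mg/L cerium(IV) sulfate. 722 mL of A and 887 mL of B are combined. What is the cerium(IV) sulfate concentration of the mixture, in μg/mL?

C_B = 74.5 mg/L = 74.5 μg/mL.
C_mix = (C_A·V_A + C_B·V_B)/(V_A + V_B) = (298×722 + 74.5×887) / 1609 = 175 μg/mL.

175 μg/mL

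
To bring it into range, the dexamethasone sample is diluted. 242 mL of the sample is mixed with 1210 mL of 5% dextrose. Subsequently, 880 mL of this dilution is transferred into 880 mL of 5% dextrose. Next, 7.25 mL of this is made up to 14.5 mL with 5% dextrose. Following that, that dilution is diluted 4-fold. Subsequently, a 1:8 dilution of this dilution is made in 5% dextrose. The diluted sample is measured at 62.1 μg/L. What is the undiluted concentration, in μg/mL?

47.7 μg/mL

Overall dilution factor = 6 × 2 × 2 × 4 × 8 = 768.
Original = 62.1 μg/L × 768 = 4.77 × 10⁴ μg/L = 47.7 μg/mL.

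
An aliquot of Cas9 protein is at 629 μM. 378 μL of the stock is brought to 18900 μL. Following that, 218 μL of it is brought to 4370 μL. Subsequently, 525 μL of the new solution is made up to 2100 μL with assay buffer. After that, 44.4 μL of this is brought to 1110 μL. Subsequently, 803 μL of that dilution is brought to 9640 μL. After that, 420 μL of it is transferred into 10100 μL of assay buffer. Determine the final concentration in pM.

20.9 pM

Overall dilution factor = 50 × 20.05 × 4 × 25 × 12.00 × 25.05 = 3.01 × 10⁷.
629 μM / 3.01 × 10⁷ = 2.09 × 10⁻⁵ μM = 20.9 pM.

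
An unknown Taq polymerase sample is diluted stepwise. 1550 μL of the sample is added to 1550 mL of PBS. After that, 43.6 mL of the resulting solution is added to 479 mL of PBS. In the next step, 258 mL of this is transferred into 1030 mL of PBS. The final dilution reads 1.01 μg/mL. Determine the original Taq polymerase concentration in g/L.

60.5 g/L

Overall dilution factor = 1001 × 11.99 × 4.992 = 5.99 × 10⁴.
Original = 1.01 μg/mL × 5.99 × 10⁴ = 6.05 × 10⁴ μg/mL = 60.5 g/L.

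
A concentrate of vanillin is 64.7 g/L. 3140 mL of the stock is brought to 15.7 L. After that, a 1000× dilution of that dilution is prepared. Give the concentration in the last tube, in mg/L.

12.9 mg/L

Overall dilution factor = 5 × 1000 = 5000.
64.7 g/L / 5000 = 0.0129 g/L = 12.9 mg/L.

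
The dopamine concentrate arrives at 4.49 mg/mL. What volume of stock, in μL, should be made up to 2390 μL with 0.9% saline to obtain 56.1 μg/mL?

56.1 μg/mL = 0.0561 mg/mL.
V₁ = C₂V₂/C₁ = 0.0561 × 2390 / 4.49 = 29.9 μL.

29.9 μL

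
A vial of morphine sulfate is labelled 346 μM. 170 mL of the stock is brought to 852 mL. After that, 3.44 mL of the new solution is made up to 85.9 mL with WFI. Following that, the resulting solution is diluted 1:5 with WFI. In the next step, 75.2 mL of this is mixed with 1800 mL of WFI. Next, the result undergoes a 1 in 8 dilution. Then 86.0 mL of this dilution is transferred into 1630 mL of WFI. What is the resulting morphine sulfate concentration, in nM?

Overall dilution factor = 5.012 × 24.97 × 5 × 24.94 × 8 × 19.95 = 2.49 × 10⁶.
346 μM / 2.49 × 10⁶ = 1.39 × 10⁻⁴ μM = 0.139 nM.

0.139 nM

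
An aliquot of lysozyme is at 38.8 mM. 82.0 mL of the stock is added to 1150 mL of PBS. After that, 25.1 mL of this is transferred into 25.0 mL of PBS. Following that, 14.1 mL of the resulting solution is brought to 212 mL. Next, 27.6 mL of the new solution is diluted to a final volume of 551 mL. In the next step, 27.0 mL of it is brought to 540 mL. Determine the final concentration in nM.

216 nM

Overall dilution factor = 15.02 × 1.996 × 15.04 × 19.96 × 20 = 1.80 × 10⁵.
38.8 mM / 1.80 × 10⁵ = 2.16 × 10⁻⁴ mM = 216 nM.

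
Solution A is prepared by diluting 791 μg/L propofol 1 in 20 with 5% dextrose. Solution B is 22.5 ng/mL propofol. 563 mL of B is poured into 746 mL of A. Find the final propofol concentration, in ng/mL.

32.2 ng/mL

C_A = 791 μg/L / 20 = 39.6 μg/L.
C_B = 22.5 ng/mL = 22.5 μg/L.
C_mix = (C_A·V_A + C_B·V_B)/(V_A + V_B) = (39.6×746 + 22.5×563) / 1309 = 32.2 μg/L = 32.2 ng/mL.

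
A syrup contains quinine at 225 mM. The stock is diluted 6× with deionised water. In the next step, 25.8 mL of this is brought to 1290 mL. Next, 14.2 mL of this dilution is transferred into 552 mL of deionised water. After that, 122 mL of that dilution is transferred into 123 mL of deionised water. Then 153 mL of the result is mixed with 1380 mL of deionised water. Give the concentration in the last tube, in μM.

0.935 μM

Overall dilution factor = 6 × 50 × 39.87 × 2.008 × 10.02 = 2.41 × 10⁵.
225 mM / 2.41 × 10⁵ = 9.35 × 10⁻⁴ mM = 0.935 μM.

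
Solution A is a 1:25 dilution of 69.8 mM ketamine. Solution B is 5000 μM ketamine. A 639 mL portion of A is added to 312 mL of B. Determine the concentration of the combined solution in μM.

3520 μM

C_A = 69.8 mM / 25 = 2.79 mM.
C_B = 5000 μM = 5.00 mM.
C_mix = (C_A·V_A + C_B·V_B)/(V_A + V_B) = (2.79×639 + 5.00×312) / 951.0 = 3.52 mM = 3520 μM.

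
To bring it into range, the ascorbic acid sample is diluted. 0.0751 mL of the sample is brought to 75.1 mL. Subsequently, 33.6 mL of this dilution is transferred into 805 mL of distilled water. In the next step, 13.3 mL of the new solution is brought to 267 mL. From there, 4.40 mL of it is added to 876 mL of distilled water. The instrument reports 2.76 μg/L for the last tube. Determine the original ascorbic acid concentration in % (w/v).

Overall dilution factor = 1000 × 24.96 × 20.08 × 200.1 = 1.00 × 10⁸.
Original = 2.76 μg/L × 1.00 × 10⁸ = 2.77 × 10⁸ μg/L = 27.7 % (w/v).

27.7 % (w/v)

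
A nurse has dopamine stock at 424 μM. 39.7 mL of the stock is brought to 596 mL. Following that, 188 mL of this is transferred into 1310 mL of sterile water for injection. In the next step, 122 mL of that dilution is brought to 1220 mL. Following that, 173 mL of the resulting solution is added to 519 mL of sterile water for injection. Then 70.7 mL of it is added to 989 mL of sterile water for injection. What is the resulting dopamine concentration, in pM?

5910 pM

Overall dilution factor = 15.01 × 7.968 × 10 × 4 × 14.99 = 7.17 × 10⁴.
424 μM / 7.17 × 10⁴ = 5.91 × 10⁻³ μM = 5910 pM.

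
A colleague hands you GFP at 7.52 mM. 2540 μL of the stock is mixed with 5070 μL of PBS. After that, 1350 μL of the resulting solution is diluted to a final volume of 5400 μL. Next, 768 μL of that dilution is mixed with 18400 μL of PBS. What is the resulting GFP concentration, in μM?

25.1 μM

Overall dilution factor = 2.996 × 4 × 24.96 = 299.
7.52 mM / 299 = 0.0251 mM = 25.1 μM.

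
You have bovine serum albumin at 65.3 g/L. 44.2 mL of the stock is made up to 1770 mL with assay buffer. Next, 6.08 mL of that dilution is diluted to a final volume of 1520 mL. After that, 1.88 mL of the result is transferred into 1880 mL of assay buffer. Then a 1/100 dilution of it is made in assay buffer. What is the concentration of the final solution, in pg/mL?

65.2 pg/mL

Overall dilution factor = 40.05 × 250 × 1001 × 100 = 1.00 × 10⁹.
65.3 g/L / 1.00 × 10⁹ = 6.52 × 10⁻⁸ g/L = 65.2 pg/mL.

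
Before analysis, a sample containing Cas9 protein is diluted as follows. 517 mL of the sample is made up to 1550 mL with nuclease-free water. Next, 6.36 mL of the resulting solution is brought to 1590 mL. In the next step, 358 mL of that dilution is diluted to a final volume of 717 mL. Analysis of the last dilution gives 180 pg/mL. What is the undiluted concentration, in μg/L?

270 μg/L

Overall dilution factor = 2.998 × 250 × 2.003 = 1501.
Original = 180 pg/mL × 1501 = 2.70 × 10⁵ pg/mL = 270 μg/L.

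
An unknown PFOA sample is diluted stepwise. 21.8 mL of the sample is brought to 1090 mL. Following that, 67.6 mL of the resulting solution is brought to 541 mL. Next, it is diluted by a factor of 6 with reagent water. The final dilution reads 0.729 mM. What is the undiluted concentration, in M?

Overall dilution factor = 50 × 8.003 × 6 = 2401.
Original = 0.729 mM × 2401 = 1750 mM = 1.75 M.

1.75 M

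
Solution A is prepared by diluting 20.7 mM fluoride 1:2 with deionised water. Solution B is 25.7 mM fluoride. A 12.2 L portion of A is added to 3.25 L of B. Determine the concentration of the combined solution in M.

0.0136 M

C_A = 20.7 mM / 2 = 10.3 mM.
C_mix = (C_A·V_A + C_B·V_B)/(V_A + V_B) = (10.3×12.2 + 25.7×3.25) / 15.45 = 13.6 mM = 0.0136 M.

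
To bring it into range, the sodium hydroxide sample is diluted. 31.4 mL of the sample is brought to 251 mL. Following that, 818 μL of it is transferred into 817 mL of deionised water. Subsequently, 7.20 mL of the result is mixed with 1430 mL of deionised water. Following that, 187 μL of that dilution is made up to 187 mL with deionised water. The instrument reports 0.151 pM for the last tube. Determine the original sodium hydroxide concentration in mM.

0.241 mM

Overall dilution factor = 7.994 × 999.8 × 199.6 × 1000 = 1.60 × 10⁹.
Original = 0.151 pM × 1.60 × 10⁹ = 2.41 × 10⁸ pM = 0.241 mM.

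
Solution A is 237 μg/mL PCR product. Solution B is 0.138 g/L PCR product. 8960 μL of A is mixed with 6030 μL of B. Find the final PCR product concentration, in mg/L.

197 mg/L

C_B = 0.138 g/L = 138 μg/mL.
C_mix = (C_A·V_A + C_B·V_B)/(V_A + V_B) = (237×8960 + 138×6030) / 14990 = 197 μg/mL = 197 mg/L.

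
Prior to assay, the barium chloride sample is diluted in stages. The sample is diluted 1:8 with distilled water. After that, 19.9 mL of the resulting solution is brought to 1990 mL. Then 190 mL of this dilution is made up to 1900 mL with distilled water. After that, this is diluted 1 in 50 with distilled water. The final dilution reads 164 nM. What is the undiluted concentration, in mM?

65.6 mM

Overall dilution factor = 8 × 100 × 10 × 50 = 4.00 × 10⁵.
Original = 164 nM × 4.00 × 10⁵ = 6.56 × 10⁷ nM = 65.6 mM.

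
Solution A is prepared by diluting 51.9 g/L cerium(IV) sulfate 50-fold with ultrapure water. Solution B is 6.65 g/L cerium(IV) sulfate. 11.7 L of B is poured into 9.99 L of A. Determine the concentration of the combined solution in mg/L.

C_A = 51.9 g/L / 50 = 1.04 g/L.
C_mix = (C_A·V_A + C_B·V_B)/(V_A + V_B) = (1.04×9.99 + 6.65×11.7) / 21.69 = 4.07 g/L = 4070 mg/L.

4070 mg/L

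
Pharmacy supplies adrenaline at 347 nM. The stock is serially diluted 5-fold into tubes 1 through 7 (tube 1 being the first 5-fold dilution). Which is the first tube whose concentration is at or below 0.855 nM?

Tube n has concentration 347 nM / 5ⁿ.
Need 5ⁿ ≥ 347 nM / 0.855 nM = 406, so n ≥ 3.73.
First such tube: n = 4.

tube 4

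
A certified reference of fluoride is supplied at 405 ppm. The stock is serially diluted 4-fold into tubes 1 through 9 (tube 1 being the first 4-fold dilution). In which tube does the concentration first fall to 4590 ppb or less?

tube 4

Tube n has concentration 405 ppm / 4ⁿ.
Need 4ⁿ ≥ 405 ppm / 4590 ppb = 88.2, so n ≥ 3.23.
First such tube: n = 4.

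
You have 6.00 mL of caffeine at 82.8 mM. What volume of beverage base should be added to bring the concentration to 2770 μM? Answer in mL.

173 mL

2770 μM = 2.77 mM.
V₂ = C₁V₁/C₂ = 82.8 × 6.00 / 2.77 = 179 mL.
Diluent to add = V₂ − V₁ = 179 − 6.00 = 173 mL.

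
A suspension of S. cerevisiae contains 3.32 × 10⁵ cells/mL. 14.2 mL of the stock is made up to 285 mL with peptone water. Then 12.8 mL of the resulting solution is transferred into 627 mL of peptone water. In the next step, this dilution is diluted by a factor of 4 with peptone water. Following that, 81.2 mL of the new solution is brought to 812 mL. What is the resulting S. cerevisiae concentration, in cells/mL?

Overall dilution factor = 20.07 × 49.98 × 4 × 10 = 4.01 × 10⁴.
3.32 × 10⁵ cells/mL / 4.01 × 10⁴ = 8.27 cells/mL.

8.27 cells/mL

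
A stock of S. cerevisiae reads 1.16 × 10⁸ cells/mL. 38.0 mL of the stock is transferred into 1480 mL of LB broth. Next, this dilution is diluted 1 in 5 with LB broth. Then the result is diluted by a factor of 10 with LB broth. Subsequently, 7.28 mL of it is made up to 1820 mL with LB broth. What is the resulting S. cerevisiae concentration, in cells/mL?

Overall dilution factor = 39.95 × 5 × 10 × 250 = 4.99 × 10⁵.
1.16 × 10⁸ cells/mL / 4.99 × 10⁵ = 232 cells/mL.

232 cells/mL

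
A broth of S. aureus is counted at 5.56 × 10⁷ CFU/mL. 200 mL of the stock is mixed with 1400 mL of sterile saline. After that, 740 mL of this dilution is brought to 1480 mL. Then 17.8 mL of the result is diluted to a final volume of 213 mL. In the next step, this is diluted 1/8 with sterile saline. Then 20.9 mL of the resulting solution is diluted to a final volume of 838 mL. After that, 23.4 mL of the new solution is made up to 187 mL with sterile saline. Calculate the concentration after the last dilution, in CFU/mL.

Overall dilution factor = 8 × 2 × 11.97 × 8 × 40.10 × 7.991 = 4.91 × 10⁵.
5.56 × 10⁷ CFU/mL / 4.91 × 10⁵ = 113 CFU/mL.

113 CFU/mL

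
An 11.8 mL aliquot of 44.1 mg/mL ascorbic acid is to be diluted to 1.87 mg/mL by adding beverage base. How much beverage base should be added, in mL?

V₂ = C₁V₁/C₂ = 44.1 × 11.8 / 1.87 = 278 mL.
Diluent to add = V₂ − V₁ = 278 − 11.8 = 266 mL.

266 mL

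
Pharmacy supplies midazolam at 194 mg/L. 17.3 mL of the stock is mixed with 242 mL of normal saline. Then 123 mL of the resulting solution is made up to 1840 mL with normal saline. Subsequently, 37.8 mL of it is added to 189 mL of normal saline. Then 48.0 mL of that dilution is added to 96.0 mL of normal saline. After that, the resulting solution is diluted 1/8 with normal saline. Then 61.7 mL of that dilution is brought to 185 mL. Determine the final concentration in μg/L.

2.00 μg/L

Overall dilution factor = 14.99 × 14.96 × 6 × 3 × 8 × 2.998 = 9.68 × 10⁴.
194 mg/L / 9.68 × 10⁴ = 2.00 × 10⁻³ mg/L = 2.00 μg/L.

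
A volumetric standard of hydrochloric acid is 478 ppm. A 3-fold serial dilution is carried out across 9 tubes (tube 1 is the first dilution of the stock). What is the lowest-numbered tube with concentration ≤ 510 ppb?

tube 7

Tube n has concentration 478 ppm / 3ⁿ.
Need 3ⁿ ≥ 478 ppm / 510 ppb = 937, so n ≥ 6.23.
First such tube: n = 7.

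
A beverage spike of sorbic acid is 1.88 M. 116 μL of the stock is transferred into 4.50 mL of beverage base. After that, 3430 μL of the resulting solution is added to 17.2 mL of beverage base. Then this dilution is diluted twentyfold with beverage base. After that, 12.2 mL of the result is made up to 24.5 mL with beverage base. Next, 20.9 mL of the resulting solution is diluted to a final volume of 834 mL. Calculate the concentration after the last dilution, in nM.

4900 nM

Overall dilution factor = 39.79 × 6.015 × 20 × 2.008 × 39.90 = 3.84 × 10⁵.
1.88 M / 3.84 × 10⁵ = 4.90 × 10⁻⁶ M = 4900 nM.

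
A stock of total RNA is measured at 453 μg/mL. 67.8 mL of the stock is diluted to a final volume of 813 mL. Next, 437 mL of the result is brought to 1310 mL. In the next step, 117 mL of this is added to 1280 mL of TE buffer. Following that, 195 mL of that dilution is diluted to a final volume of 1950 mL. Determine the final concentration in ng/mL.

106 ng/mL

Overall dilution factor = 11.99 × 2.998 × 11.94 × 10 = 4292.
453 μg/mL / 4292 = 0.106 μg/mL = 106 ng/mL.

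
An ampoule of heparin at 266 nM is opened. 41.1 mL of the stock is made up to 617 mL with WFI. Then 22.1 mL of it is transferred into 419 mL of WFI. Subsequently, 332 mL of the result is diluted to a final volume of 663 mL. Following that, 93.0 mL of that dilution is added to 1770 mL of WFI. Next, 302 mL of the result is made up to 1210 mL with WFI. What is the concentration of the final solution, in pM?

5.54 pM

Overall dilution factor = 15.01 × 19.96 × 1.997 × 20.03 × 4.007 = 4.80 × 10⁴.
266 nM / 4.80 × 10⁴ = 5.54 × 10⁻³ nM = 5.54 pM.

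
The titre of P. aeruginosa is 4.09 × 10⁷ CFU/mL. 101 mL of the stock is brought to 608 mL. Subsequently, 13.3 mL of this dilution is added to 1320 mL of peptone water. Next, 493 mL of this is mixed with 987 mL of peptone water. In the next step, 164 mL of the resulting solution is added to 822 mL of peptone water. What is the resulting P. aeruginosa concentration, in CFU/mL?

Overall dilution factor = 6.020 × 100.2 × 3.002 × 6.012 = 1.09 × 10⁴.
4.09 × 10⁷ CFU/mL / 1.09 × 10⁴ = 3760 CFU/mL.

3760 CFU/mL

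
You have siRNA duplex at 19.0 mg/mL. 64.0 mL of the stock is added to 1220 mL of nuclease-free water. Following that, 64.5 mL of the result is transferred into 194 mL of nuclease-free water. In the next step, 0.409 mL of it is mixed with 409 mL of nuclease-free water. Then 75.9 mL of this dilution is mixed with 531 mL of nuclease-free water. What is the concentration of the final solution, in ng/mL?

Overall dilution factor = 20.06 × 4.008 × 1001 × 7.996 = 6.44 × 10⁵.
19.0 mg/mL / 6.44 × 10⁵ = 2.95 × 10⁻⁵ mg/mL = 29.5 ng/mL.

29.5 ng/mL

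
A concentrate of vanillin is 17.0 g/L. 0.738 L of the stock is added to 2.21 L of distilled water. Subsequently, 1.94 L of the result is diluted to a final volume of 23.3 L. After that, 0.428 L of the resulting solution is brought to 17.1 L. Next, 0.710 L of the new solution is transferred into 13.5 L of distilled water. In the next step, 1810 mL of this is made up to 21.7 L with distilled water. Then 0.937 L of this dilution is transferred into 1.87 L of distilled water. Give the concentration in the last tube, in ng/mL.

Overall dilution factor = 3.995 × 12.01 × 39.95 × 20.01 × 11.99 × 2.996 = 1.38 × 10⁶.
17.0 g/L / 1.38 × 10⁶ = 1.23 × 10⁻⁵ g/L = 12.3 ng/mL.

12.3 ng/mL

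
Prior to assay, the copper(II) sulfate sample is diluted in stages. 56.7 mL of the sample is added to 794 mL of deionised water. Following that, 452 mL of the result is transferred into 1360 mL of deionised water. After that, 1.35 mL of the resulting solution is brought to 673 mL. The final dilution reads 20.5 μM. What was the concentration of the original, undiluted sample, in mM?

Overall dilution factor = 15.00 × 4.009 × 498.5 = 3.00 × 10⁴.
Original = 20.5 μM × 3.00 × 10⁴ = 6.15 × 10⁵ μM = 615 mM.

615 mM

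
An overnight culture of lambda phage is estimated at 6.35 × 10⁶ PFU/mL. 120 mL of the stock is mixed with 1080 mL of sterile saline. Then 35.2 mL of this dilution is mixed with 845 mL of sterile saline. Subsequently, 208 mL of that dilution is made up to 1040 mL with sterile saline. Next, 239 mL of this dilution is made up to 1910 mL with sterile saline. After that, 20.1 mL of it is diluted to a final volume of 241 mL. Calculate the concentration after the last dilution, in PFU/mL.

53.0 PFU/mL

Overall dilution factor = 10 × 25.01 × 5 × 7.992 × 11.99 = 1.20 × 10⁵.
6.35 × 10⁶ PFU/mL / 1.20 × 10⁵ = 53.0 PFU/mL.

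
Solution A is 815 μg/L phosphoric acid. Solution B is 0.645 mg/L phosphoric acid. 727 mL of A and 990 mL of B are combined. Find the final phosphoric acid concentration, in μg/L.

C_B = 0.645 mg/L = 645 μg/L.
C_mix = (C_A·V_A + C_B·V_B)/(V_A + V_B) = (815×727 + 645×990) / 1717 = 717 μg/L.

717 μg/L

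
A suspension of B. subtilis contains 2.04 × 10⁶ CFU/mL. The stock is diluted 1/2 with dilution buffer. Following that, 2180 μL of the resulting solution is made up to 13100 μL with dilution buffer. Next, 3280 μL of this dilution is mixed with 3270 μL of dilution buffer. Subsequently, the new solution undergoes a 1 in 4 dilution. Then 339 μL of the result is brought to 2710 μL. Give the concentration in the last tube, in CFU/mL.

2660 CFU/mL

Overall dilution factor = 2 × 6.009 × 1.997 × 4 × 7.994 = 767.
2.04 × 10⁶ CFU/mL / 767 = 2660 CFU/mL.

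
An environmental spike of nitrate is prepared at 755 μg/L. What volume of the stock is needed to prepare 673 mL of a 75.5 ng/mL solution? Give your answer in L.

75.5 ng/mL = 75.5 μg/L.
V₁ = C₂V₂/C₁ = 75.5 × 673 / 755 = 67.3 mL = 0.0673 L.

0.0673 L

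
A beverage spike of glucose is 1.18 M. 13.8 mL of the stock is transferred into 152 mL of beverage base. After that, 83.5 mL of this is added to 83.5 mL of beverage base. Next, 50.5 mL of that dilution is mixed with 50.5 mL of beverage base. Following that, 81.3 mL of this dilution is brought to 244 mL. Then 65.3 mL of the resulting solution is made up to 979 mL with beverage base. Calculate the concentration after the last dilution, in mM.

0.546 mM

Overall dilution factor = 12.01 × 2 × 2 × 3.001 × 14.99 = 2162.
1.18 M / 2162 = 5.46 × 10⁻⁴ M = 0.546 mM.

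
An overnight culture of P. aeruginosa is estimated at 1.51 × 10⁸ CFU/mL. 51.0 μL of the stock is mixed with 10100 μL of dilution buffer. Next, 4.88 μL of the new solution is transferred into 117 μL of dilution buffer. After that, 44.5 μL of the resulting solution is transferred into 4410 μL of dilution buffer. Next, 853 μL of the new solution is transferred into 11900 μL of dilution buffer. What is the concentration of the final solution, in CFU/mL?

Overall dilution factor = 199.0 × 24.98 × 100.1 × 14.95 = 7.44 × 10⁶.
1.51 × 10⁸ CFU/mL / 7.44 × 10⁶ = 20.3 CFU/mL.

20.3 CFU/mL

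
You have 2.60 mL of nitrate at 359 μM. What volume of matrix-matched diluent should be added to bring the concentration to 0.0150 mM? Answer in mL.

59.6 mL

0.0150 mM = 15.0 μM.
V₂ = C₁V₁/C₂ = 359 × 2.60 / 15.0 = 62.2 mL.
Diluent to add = V₂ − V₁ = 62.2 − 2.60 = 59.6 mL.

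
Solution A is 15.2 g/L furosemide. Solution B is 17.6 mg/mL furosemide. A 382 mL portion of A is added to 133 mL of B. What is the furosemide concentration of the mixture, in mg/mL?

15.8 mg/mL

C_B = 17.6 mg/mL = 17.6 g/L.
C_mix = (C_A·V_A + C_B·V_B)/(V_A + V_B) = (15.2×382 + 17.6×133) / 515.0 = 15.8 g/L = 15.8 mg/mL.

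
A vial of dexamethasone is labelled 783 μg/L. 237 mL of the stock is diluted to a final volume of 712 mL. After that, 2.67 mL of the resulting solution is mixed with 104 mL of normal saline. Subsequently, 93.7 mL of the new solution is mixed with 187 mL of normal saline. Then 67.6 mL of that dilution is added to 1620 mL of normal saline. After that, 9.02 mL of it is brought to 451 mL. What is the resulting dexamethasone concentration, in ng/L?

1.74 ng/L

Overall dilution factor = 3.004 × 39.95 × 2.996 × 24.96 × 50 = 4.49 × 10⁵.
783 μg/L / 4.49 × 10⁵ = 1.74 × 10⁻³ μg/L = 1.74 ng/L.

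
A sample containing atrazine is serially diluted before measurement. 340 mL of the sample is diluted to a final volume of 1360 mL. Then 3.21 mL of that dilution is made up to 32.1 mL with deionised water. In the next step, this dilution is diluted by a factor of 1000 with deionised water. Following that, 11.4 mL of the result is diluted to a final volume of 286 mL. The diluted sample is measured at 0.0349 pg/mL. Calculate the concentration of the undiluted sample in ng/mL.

35.0 ng/mL

Overall dilution factor = 4 × 10 × 1000 × 25.09 = 1.00 × 10⁶.
Original = 0.0349 pg/mL × 1.00 × 10⁶ = 3.50 × 10⁴ pg/mL = 35.0 ng/mL.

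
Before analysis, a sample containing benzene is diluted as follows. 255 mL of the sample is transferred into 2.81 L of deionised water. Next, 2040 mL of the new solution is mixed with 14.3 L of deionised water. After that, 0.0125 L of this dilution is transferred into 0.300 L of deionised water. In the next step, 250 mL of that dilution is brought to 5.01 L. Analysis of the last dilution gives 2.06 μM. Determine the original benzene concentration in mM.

99.4 mM

Overall dilution factor = 12.02 × 8.010 × 25 × 20.04 = 4.82 × 10⁴.
Original = 2.06 μM × 4.82 × 10⁴ = 9.94 × 10⁴ μM = 99.4 mM.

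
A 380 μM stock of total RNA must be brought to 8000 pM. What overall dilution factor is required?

4.75 × 10⁴

Factor = C₀/C_target = 380 μM / 8000 pM = 4.75 × 10⁴.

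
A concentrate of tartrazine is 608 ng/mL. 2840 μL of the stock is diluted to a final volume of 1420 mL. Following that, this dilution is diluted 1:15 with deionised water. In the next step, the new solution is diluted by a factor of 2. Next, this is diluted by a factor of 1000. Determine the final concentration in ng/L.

Overall dilution factor = 500 × 15 × 2 × 1000 = 1.50 × 10⁷.
608 ng/mL / 1.50 × 10⁷ = 4.05 × 10⁻⁵ ng/mL = 0.0405 ng/L.

0.0405 ng/L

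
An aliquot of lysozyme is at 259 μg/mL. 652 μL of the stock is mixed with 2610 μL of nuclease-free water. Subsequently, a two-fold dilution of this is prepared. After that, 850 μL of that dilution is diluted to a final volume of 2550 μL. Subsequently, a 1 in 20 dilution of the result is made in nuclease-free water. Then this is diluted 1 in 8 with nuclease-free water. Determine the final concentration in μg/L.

53.9 μg/L

Overall dilution factor = 5.003 × 2 × 3 × 20 × 8 = 4803.
259 μg/mL / 4803 = 0.0539 μg/mL = 53.9 μg/L.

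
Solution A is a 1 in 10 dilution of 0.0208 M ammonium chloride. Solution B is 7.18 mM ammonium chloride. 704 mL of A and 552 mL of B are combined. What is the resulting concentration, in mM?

C_A = 0.0208 M / 10 = 2.08 × 10⁻³ M.
C_B = 7.18 mM = 7.18 × 10⁻³ M.
C_mix = (C_A·V_A + C_B·V_B)/(V_A + V_B) = (2.08 × 10⁻³×704 + 7.18 × 10⁻³×552) / 1256 = 4.32 × 10⁻³ M = 4.32 mM.

4.32 mM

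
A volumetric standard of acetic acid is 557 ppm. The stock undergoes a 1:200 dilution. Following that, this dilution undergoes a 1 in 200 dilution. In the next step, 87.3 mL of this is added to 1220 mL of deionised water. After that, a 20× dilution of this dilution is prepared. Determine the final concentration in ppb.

0.0465 ppb

Overall dilution factor = 200 × 200 × 14.97 × 20 = 1.20 × 10⁷.
557 ppm / 1.20 × 10⁷ = 4.65 × 10⁻⁵ ppm = 0.0465 ppb.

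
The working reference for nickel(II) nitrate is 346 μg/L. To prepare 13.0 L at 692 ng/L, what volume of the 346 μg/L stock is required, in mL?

692 ng/L = 0.692 μg/L.
V₁ = C₂V₂/C₁ = 0.692 × 13.0 / 346 = 0.0260 L = 26.0 mL.

26.0 mL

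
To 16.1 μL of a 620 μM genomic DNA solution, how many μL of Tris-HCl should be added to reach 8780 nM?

1120 μL

8780 nM = 8.78 μM.
V₂ = C₁V₁/C₂ = 620 × 16.1 / 8.78 = 1137 μL.
Diluent to add = V₂ − V₁ = 1137 − 16.1 = 1120 μL.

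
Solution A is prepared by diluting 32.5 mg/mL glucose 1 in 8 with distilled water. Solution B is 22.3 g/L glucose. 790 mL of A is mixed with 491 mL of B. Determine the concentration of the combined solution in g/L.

11.1 g/L

C_A = 32.5 mg/mL / 8 = 4.06 mg/mL.
C_B = 22.3 g/L = 22.3 mg/mL.
C_mix = (C_A·V_A + C_B·V_B)/(V_A + V_B) = (4.06×790 + 22.3×491) / 1281 = 11.1 mg/mL = 11.1 g/L.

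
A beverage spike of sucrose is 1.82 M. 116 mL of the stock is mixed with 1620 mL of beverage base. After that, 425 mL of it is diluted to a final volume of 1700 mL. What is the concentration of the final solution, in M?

Overall dilution factor = 14.97 × 4 = 59.9.
1.82 M / 59.9 = 0.0304 M.

0.0304 M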